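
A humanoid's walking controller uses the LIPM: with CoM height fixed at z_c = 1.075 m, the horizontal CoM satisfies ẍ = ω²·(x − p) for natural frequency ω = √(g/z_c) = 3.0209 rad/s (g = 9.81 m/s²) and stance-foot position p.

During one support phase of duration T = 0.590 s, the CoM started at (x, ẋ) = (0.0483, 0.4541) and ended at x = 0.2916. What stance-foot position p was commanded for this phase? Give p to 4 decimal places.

ωT = 3.0209·0.590 = 1.782331; cosh(ωT) = 3.055970, sinh(ωT) = 2.887725
x(T) = p + (x₀−p)·cosh(ωT) + (ẋ₀/ω)·sinh(ωT) ⇒ p·(1 − cosh) = x(T) − x₀·cosh − (ẋ₀/ω)·sinh
numerator   = 0.2916 − (0.0483)·3.055970 − (0.4541/3.0209)·2.887725 = -0.290085
denominator = 1 − 3.055970 = -2.055970
p = -0.290085 / -2.055970 = 0.1411

p = 0.1411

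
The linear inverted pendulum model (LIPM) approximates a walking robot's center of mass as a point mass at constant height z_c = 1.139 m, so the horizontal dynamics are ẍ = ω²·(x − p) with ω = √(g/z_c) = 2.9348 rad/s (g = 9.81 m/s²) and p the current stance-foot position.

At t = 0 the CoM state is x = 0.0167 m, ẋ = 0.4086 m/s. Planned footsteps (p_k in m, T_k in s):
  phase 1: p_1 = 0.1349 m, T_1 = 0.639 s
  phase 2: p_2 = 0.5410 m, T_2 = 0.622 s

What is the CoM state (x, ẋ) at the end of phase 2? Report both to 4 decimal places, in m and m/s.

phase 1: p=0.1349, T=0.639, ωT=1.875337, cosh=3.338161, sinh=3.184858; start (x,ẋ)=(0.016700, 0.408600) → end (x,ẋ)=(0.183744, 0.259167)
phase 2: p=0.5410, T=0.622, ωT=1.825446, cosh=3.183353, sinh=3.022207; start (x,ẋ)=(0.183744, 0.259167) → end (x,ẋ)=(-0.329387, -2.343691)

x = -0.3294, ẋ = -2.3437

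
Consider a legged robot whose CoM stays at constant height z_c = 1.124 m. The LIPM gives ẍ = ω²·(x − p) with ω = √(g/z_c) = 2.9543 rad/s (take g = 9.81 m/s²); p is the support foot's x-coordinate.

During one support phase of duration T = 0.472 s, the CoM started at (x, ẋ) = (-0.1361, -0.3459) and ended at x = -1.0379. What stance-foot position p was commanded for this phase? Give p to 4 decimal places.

ωT = 2.9543·0.472 = 1.394430; cosh(ωT) = 2.140324, sinh(ωT) = 1.892350
x(T) = p + (x₀−p)·cosh(ωT) + (ẋ₀/ω)·sinh(ωT) ⇒ p·(1 − cosh) = x(T) − x₀·cosh − (ẋ₀/ω)·sinh
numerator   = -1.0379 − (-0.1361)·2.140324 − (-0.3459/2.9543)·1.892350 = -0.525039
denominator = 1 − 2.140324 = -1.140324
p = -0.525039 / -1.140324 = 0.4604

p = 0.4604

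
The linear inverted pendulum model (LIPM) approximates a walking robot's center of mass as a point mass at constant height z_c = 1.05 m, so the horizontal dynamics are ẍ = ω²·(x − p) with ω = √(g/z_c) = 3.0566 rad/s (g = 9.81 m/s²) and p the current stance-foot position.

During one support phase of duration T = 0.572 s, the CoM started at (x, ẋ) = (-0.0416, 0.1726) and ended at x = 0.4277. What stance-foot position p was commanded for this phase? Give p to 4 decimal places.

p = -0.2008

ωT = 3.0566·0.572 = 1.748375; cosh(ωT) = 2.959658, sinh(ωT) = 2.785602
x(T) = p + (x₀−p)·cosh(ωT) + (ẋ₀/ω)·sinh(ωT) ⇒ p·(1 − cosh) = x(T) − x₀·cosh − (ẋ₀/ω)·sinh
numerator   = 0.4277 − (-0.0416)·2.959658 − (0.1726/3.0566)·2.785602 = 0.393525
denominator = 1 − 2.959658 = -1.959658
p = 0.393525 / -1.959658 = -0.2008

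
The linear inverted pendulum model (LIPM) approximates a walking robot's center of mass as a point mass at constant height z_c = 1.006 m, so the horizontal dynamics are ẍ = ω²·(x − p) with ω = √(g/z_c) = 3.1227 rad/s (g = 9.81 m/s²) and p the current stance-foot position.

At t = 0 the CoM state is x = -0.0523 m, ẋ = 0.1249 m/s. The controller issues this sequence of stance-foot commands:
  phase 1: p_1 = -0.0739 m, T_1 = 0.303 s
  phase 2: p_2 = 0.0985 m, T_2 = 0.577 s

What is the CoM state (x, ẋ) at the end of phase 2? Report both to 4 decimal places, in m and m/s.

x = 0.0421, ẋ = -0.0837

phase 1: p=-0.0739, T=0.303, ωT=0.946178, cosh=1.482034, sinh=1.093812; start (x,ẋ)=(-0.052300, 0.124900) → end (x,ẋ)=(0.001862, 0.258884)
phase 2: p=0.0985, T=0.577, ωT=1.801798, cosh=3.112768, sinh=2.947766; start (x,ẋ)=(0.001862, 0.258884) → end (x,ẋ)=(0.042068, -0.083709)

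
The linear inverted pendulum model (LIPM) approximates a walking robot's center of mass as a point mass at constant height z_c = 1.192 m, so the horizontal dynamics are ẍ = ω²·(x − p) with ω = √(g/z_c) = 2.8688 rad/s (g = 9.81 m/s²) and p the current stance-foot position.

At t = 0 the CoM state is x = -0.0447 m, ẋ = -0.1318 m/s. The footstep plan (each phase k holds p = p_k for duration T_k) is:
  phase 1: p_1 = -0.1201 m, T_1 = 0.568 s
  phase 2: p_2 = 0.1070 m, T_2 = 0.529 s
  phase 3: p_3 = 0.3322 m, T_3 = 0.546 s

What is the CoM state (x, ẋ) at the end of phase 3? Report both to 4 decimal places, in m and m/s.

phase 1: p=-0.1201, T=0.568, ωT=1.629478, cosh=2.648623, sinh=2.452591; start (x,ẋ)=(-0.044700, -0.131800) → end (x,ẋ)=(-0.033072, 0.181425)
phase 2: p=0.1070, T=0.529, ωT=1.517595, cosh=2.390241, sinh=2.171002; start (x,ẋ)=(-0.033072, 0.181425) → end (x,ẋ)=(-0.090510, -0.438743)
phase 3: p=0.3322, T=0.546, ωT=1.566365, cosh=2.499005, sinh=2.290202; start (x,ẋ)=(-0.090510, -0.438743) → end (x,ẋ)=(-1.074409, -3.873682)

x = -1.0744, ẋ = -3.8737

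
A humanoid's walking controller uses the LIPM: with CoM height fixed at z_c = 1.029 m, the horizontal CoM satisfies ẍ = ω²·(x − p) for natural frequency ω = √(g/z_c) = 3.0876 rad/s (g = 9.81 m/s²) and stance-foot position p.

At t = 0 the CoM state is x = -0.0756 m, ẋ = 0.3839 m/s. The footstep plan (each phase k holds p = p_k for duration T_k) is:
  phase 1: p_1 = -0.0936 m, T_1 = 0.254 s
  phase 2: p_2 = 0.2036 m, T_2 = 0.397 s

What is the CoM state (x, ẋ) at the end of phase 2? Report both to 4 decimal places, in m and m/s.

x = 0.1778, ẋ = 0.2336

phase 1: p=-0.0936, T=0.254, ωT=0.784250, cosh=1.323613, sinh=0.867151; start (x,ẋ)=(-0.075600, 0.383900) → end (x,ẋ)=(0.038043, 0.556328)
phase 2: p=0.2036, T=0.397, ωT=1.225777, cosh=1.850171, sinh=1.556642; start (x,ẋ)=(0.038043, 0.556328) → end (x,ẋ)=(0.177770, 0.233589)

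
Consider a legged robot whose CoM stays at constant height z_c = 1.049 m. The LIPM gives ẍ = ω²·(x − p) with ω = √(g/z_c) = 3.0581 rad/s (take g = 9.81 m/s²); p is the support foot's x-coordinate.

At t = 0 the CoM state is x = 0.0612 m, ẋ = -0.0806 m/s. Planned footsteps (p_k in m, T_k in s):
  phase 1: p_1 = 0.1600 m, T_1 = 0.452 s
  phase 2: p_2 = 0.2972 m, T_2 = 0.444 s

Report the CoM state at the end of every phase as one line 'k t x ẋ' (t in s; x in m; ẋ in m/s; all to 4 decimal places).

phase 1: p=0.1600, T=0.452, ωT=1.382261, cosh=2.117455, sinh=1.866445; start (x,ẋ)=(0.061200, -0.080600) → end (x,ẋ)=(-0.098397, -0.734595)
phase 2: p=0.2972, T=0.444, ωT=1.357796, cosh=2.072422, sinh=1.815195; start (x,ẋ)=(-0.098397, -0.734595) → end (x,ẋ)=(-0.958677, -3.718369)

1 0.4520 -0.0984 -0.7346
2 0.8960 -0.9587 -3.7184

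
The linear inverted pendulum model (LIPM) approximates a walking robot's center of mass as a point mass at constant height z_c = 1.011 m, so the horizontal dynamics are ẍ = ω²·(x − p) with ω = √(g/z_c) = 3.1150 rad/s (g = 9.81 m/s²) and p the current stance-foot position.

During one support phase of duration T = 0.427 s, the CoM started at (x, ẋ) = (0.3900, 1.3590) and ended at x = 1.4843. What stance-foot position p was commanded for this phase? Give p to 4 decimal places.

p = 0.0702

ωT = 3.1150·0.427 = 1.330105; cosh(ωT) = 2.022945, sinh(ωT) = 1.758495
x(T) = p + (x₀−p)·cosh(ωT) + (ẋ₀/ω)·sinh(ωT) ⇒ p·(1 − cosh) = x(T) − x₀·cosh − (ẋ₀/ω)·sinh
numerator   = 1.4843 − (0.3900)·2.022945 − (1.3590/3.1150)·1.758495 = -0.071838
denominator = 1 − 2.022945 = -1.022945
p = -0.071838 / -1.022945 = 0.0702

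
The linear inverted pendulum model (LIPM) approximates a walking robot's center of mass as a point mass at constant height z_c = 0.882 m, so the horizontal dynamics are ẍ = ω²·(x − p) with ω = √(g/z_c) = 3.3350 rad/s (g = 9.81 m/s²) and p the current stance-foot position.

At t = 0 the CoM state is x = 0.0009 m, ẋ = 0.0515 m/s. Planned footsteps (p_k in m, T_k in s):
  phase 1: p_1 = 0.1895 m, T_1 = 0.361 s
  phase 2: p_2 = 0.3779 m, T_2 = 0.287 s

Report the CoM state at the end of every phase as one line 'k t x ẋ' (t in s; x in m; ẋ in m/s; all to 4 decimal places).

phase 1: p=0.1895, T=0.361, ωT=1.203935, cosh=1.816609, sinh=1.516598; start (x,ẋ)=(0.000900, 0.051500) → end (x,ẋ)=(-0.129693, -0.860356)
phase 2: p=0.3779, T=0.287, ωT=0.957145, cosh=1.494119, sinh=1.110132; start (x,ẋ)=(-0.129693, -0.860356) → end (x,ẋ)=(-0.666893, -3.164729)

1 0.3610 -0.1297 -0.8604
2 0.6480 -0.6669 -3.1647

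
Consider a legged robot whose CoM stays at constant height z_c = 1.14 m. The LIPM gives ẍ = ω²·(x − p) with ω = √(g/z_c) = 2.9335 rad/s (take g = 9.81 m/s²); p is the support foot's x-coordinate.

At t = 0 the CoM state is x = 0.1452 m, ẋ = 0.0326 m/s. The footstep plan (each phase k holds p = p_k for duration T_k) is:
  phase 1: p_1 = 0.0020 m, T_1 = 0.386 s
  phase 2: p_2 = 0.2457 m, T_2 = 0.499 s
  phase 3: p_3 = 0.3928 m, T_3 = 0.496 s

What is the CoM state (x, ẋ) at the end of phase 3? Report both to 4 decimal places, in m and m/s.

phase 1: p=0.0020, T=0.386, ωT=1.132331, cosh=1.712581, sinh=1.390300; start (x,ẋ)=(0.145200, 0.032600) → end (x,ẋ)=(0.262692, 0.639863)
phase 2: p=0.2457, T=0.499, ωT=1.463817, cosh=2.276888, sinh=2.045536; start (x,ẋ)=(0.262692, 0.639863) → end (x,ẋ)=(0.730567, 1.558859)
phase 3: p=0.3928, T=0.496, ωT=1.455016, cosh=2.258974, sinh=2.025578; start (x,ẋ)=(0.730567, 1.558859) → end (x,ẋ)=(2.232198, 5.528447)

x = 2.2322, ẋ = 5.5284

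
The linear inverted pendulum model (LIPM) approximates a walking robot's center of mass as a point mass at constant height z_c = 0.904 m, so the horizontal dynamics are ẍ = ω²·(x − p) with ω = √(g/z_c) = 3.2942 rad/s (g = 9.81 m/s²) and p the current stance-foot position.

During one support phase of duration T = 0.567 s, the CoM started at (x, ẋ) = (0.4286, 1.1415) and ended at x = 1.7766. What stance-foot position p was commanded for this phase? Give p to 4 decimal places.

ωT = 3.2942·0.567 = 1.867811; cosh(ωT) = 3.314286, sinh(ωT) = 3.159825
x(T) = p + (x₀−p)·cosh(ωT) + (ẋ₀/ω)·sinh(ωT) ⇒ p·(1 − cosh) = x(T) − x₀·cosh − (ẋ₀/ω)·sinh
numerator   = 1.7766 − (0.4286)·3.314286 − (1.1415/3.2942)·3.159825 = -0.738840
denominator = 1 − 3.314286 = -2.314286
p = -0.738840 / -2.314286 = 0.3193

p = 0.3193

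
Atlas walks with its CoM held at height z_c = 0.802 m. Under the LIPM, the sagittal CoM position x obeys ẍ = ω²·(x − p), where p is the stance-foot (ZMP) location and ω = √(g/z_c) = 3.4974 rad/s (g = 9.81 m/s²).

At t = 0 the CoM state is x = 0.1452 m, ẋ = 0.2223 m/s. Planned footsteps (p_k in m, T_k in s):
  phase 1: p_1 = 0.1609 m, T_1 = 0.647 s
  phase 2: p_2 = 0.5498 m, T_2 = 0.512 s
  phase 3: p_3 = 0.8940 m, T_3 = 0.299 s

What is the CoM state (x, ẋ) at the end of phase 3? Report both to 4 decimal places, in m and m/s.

phase 1: p=0.1609, T=0.647, ωT=2.262818, cosh=4.857094, sinh=4.753037; start (x,ẋ)=(0.145200, 0.222300) → end (x,ẋ)=(0.386754, 0.818747)
phase 2: p=0.5498, T=0.512, ωT=1.790669, cosh=3.080154, sinh=2.913306; start (x,ẋ)=(0.386754, 0.818747) → end (x,ẋ)=(0.729602, 0.860589)
phase 3: p=0.8940, T=0.299, ωT=1.045723, cosh=1.598446, sinh=1.247008; start (x,ẋ)=(0.729602, 0.860589) → end (x,ẋ)=(0.938064, 0.658616)

x = 0.9381, ẋ = 0.6586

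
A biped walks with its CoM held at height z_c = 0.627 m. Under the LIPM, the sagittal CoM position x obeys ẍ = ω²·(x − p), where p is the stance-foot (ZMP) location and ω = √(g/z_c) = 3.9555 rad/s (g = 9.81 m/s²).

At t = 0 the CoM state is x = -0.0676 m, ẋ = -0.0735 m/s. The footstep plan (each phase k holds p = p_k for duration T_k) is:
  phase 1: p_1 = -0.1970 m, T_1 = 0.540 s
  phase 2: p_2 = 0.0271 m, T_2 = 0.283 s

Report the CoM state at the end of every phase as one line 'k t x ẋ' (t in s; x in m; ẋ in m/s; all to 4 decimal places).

phase 1: p=-0.1970, T=0.540, ωT=2.135970, cosh=4.291692, sinh=4.173562; start (x,ẋ)=(-0.067600, -0.073500) → end (x,ẋ)=(0.280793, 1.820764)
phase 2: p=0.0271, T=0.283, ωT=1.119406, cosh=1.694755, sinh=1.368281; start (x,ẋ)=(0.280793, 1.820764) → end (x,ẋ)=(1.086883, 4.458794)

1 0.5400 0.2808 1.8208
2 0.8230 1.0869 4.4588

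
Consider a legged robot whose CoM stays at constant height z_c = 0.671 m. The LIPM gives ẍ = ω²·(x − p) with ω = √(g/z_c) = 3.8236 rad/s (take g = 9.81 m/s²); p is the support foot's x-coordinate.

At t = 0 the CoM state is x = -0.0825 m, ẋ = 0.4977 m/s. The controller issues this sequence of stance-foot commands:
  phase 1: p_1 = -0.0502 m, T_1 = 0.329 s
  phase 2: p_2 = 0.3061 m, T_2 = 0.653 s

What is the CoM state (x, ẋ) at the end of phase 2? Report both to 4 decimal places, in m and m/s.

x = 0.2168, ẋ = -0.2149

phase 1: p=-0.0502, T=0.329, ωT=1.257964, cosh=1.901242, sinh=1.617010; start (x,ẋ)=(-0.082500, 0.497700) → end (x,ẋ)=(0.098868, 0.746544)
phase 2: p=0.3061, T=0.653, ωT=2.496811, cosh=6.113025, sinh=6.030678; start (x,ẋ)=(0.098868, 0.746544) → end (x,ẋ)=(0.216756, -0.214890)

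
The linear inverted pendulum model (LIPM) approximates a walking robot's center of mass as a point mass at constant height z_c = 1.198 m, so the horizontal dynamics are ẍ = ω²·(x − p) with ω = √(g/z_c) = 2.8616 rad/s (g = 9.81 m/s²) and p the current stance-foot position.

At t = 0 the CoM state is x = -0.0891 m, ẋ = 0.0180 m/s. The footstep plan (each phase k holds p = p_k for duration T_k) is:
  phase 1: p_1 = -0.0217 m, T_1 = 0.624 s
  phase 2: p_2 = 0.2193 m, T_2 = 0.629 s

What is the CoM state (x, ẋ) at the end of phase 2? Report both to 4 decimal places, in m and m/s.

x = -1.6328, ẋ = -5.1802

phase 1: p=-0.0217, T=0.624, ωT=1.785638, cosh=3.065538, sinh=2.897848; start (x,ẋ)=(-0.089100, 0.018000) → end (x,ẋ)=(-0.210089, -0.503734)
phase 2: p=0.2193, T=0.629, ωT=1.799946, cosh=3.107315, sinh=2.942008; start (x,ẋ)=(-0.210089, -0.503734) → end (x,ẋ)=(-1.632836, -5.180222)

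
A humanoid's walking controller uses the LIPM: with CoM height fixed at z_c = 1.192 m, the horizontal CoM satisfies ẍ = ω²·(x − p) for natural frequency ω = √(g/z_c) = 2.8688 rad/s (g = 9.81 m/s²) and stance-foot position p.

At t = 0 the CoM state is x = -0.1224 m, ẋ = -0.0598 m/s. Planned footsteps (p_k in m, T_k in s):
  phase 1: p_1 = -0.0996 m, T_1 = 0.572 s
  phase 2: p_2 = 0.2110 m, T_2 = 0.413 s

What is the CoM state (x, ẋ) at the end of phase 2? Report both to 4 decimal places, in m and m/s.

phase 1: p=-0.0996, T=0.572, ωT=1.640954, cosh=2.676941, sinh=2.483146; start (x,ẋ)=(-0.122400, -0.059800) → end (x,ẋ)=(-0.212395, -0.322500)
phase 2: p=0.2110, T=0.413, ωT=1.184814, cosh=1.787941, sinh=1.482138; start (x,ẋ)=(-0.212395, -0.322500) → end (x,ẋ)=(-0.712623, -2.376871)

x = -0.7126, ẋ = -2.3769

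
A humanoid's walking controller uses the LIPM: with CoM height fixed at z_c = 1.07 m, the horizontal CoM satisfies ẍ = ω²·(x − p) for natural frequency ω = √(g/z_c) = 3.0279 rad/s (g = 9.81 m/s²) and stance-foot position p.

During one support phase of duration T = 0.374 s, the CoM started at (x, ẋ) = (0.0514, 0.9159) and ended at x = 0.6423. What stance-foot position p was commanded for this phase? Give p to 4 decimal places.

ωT = 3.0279·0.374 = 1.132435; cosh(ωT) = 1.712725, sinh(ωT) = 1.390477
x(T) = p + (x₀−p)·cosh(ωT) + (ẋ₀/ω)·sinh(ωT) ⇒ p·(1 − cosh) = x(T) − x₀·cosh − (ẋ₀/ω)·sinh
numerator   = 0.6423 − (0.0514)·1.712725 − (0.9159/3.0279)·1.390477 = 0.133665
denominator = 1 − 1.712725 = -0.712725
p = 0.133665 / -0.712725 = -0.1875

p = -0.1875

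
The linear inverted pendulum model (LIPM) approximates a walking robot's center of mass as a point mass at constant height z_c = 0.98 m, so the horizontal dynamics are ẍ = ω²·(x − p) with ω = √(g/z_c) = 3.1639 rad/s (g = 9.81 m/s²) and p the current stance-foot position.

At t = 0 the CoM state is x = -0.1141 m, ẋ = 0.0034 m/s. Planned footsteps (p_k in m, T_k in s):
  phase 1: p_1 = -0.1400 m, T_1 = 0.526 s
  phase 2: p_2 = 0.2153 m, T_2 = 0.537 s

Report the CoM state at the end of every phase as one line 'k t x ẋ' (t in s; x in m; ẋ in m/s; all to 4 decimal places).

phase 1: p=-0.1400, T=0.526, ωT=1.664211, cosh=2.735423, sinh=2.546083; start (x,ẋ)=(-0.114100, 0.003400) → end (x,ẋ)=(-0.066416, 0.217939)
phase 2: p=0.2153, T=0.537, ωT=1.699014, cosh=2.825709, sinh=2.642845; start (x,ẋ)=(-0.066416, 0.217939) → end (x,ẋ)=(-0.398701, -1.739795)

1 0.5260 -0.0664 0.2179
2 1.0630 -0.3987 -1.7398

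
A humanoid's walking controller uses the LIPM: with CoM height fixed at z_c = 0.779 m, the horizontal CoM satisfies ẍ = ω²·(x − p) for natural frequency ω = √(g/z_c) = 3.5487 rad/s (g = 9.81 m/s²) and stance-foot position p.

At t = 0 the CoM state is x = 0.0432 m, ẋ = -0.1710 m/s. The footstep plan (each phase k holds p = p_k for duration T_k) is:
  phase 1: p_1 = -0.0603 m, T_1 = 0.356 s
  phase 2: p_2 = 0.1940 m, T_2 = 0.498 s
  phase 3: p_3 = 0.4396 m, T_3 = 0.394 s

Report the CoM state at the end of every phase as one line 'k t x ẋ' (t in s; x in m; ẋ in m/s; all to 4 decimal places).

1 0.3560 0.0590 0.2711
2 0.8540 0.0043 -0.5452
3 1.2480 -0.7872 -4.1066

phase 1: p=-0.0603, T=0.356, ωT=1.263337, cosh=1.909958, sinh=1.627249; start (x,ẋ)=(0.043200, -0.171000) → end (x,ẋ)=(0.058969, 0.271070)
phase 2: p=0.1940, T=0.498, ωT=1.767253, cosh=3.012774, sinh=2.841972; start (x,ẋ)=(0.058969, 0.271070) → end (x,ẋ)=(0.004268, -0.545157)
phase 3: p=0.4396, T=0.394, ωT=1.398188, cosh=2.147451, sinh=1.900407; start (x,ẋ)=(0.004268, -0.545157) → end (x,ẋ)=(-0.787197, -4.106564)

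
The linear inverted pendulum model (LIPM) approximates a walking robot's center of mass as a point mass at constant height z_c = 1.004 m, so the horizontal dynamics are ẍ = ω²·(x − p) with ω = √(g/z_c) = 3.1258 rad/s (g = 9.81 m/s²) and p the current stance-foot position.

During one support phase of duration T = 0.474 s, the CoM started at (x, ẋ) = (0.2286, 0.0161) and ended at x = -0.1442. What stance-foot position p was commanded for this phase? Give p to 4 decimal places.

ωT = 3.1258·0.474 = 1.481629; cosh(ωT) = 2.313688, sinh(ωT) = 2.086421
x(T) = p + (x₀−p)·cosh(ωT) + (ẋ₀/ω)·sinh(ωT) ⇒ p·(1 − cosh) = x(T) − x₀·cosh − (ẋ₀/ω)·sinh
numerator   = -0.1442 − (0.2286)·2.313688 − (0.0161/3.1258)·2.086421 = -0.683856
denominator = 1 − 2.313688 = -1.313688
p = -0.683856 / -1.313688 = 0.5206

p = 0.5206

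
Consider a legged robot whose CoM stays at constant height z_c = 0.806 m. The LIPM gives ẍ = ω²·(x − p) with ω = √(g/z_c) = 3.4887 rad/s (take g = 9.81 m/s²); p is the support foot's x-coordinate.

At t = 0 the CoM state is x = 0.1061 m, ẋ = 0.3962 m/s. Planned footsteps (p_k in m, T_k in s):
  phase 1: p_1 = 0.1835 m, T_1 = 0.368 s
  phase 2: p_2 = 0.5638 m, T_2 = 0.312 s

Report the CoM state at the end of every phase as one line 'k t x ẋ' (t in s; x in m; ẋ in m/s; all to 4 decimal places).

phase 1: p=0.1835, T=0.368, ωT=1.283842, cosh=1.943727, sinh=1.666756; start (x,ẋ)=(0.106100, 0.396200) → end (x,ẋ)=(0.222343, 0.320038)
phase 2: p=0.5638, T=0.312, ωT=1.088474, cosh=1.653235, sinh=1.316505; start (x,ẋ)=(0.222343, 0.320038) → end (x,ẋ)=(0.120063, -1.039174)

1 0.3680 0.2223 0.3200
2 0.6800 0.1201 -1.0392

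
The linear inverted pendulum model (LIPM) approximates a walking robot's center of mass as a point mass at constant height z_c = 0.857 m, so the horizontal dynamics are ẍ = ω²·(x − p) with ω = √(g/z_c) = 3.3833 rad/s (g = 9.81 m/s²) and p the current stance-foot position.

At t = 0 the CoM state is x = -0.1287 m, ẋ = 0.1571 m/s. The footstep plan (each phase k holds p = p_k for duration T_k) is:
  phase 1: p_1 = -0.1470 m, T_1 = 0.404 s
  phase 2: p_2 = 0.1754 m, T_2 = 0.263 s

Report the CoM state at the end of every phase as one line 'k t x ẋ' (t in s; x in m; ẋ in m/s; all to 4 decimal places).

phase 1: p=-0.1470, T=0.404, ωT=1.366853, cosh=2.088947, sinh=1.834039; start (x,ẋ)=(-0.128700, 0.157100) → end (x,ẋ)=(-0.023611, 0.441727)
phase 2: p=0.1754, T=0.263, ωT=0.889808, cosh=1.422698, sinh=1.011964; start (x,ẋ)=(-0.023611, 0.441727) → end (x,ẋ)=(0.024391, -0.052923)

1 0.4040 -0.0236 0.4417
2 0.6670 0.0244 -0.0529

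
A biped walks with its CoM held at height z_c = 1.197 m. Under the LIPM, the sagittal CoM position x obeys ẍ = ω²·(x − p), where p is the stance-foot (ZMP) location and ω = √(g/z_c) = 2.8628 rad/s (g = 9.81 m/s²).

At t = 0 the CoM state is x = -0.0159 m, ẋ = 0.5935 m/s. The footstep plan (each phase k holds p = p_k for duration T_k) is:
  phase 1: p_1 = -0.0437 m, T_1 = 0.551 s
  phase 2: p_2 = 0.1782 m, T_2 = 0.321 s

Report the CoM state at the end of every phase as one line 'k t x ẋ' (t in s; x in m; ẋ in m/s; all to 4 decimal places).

phase 1: p=-0.0437, T=0.551, ωT=1.577403, cosh=2.524437, sinh=2.317926; start (x,ẋ)=(-0.015900, 0.593500) → end (x,ẋ)=(0.507019, 1.682727)
phase 2: p=0.1782, T=0.321, ωT=0.918959, cosh=1.452807, sinh=1.053872; start (x,ẋ)=(0.507019, 1.682727) → end (x,ẋ)=(1.275367, 3.436733)

1 0.5510 0.5070 1.6827
2 0.8720 1.2754 3.4367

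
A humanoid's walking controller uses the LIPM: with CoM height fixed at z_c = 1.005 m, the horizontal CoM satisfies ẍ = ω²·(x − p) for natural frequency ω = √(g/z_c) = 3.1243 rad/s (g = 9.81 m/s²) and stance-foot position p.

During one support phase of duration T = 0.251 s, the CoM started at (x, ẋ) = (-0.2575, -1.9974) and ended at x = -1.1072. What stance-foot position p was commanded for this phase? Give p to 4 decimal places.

p = 0.6553

ωT = 3.1243·0.251 = 0.784199; cosh(ωT) = 1.323569, sinh(ωT) = 0.867084
x(T) = p + (x₀−p)·cosh(ωT) + (ẋ₀/ω)·sinh(ωT) ⇒ p·(1 − cosh) = x(T) − x₀·cosh − (ẋ₀/ω)·sinh
numerator   = -1.1072 − (-0.2575)·1.323569 − (-1.9974/3.1243)·0.867084 = -0.212045
denominator = 1 − 1.323569 = -0.323569
p = -0.212045 / -0.323569 = 0.6553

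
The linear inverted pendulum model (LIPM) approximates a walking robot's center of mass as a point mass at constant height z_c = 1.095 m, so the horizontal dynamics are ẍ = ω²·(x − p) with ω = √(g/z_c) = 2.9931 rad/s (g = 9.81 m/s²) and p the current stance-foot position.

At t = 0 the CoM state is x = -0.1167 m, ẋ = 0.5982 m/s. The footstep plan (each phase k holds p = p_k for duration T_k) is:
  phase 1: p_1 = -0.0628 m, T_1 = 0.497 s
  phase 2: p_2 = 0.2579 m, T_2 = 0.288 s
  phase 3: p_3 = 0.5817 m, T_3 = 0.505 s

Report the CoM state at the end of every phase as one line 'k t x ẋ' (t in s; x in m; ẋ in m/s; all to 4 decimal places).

1 0.4970 0.2316 1.0527
2 0.7850 0.5633 1.3919
3 1.2900 1.5408 3.1899

phase 1: p=-0.0628, T=0.497, ωT=1.487571, cosh=2.326125, sinh=2.100204; start (x,ẋ)=(-0.116700, 0.598200) → end (x,ẋ)=(0.231568, 1.052666)
phase 2: p=0.2579, T=0.288, ωT=0.862013, cosh=1.395117, sinh=0.972805; start (x,ẋ)=(0.231568, 1.052666) → end (x,ẋ)=(0.563297, 1.391921)
phase 3: p=0.5817, T=0.505, ωT=1.511516, cosh=2.377086, sinh=2.156510; start (x,ẋ)=(0.563297, 1.391921) → end (x,ẋ)=(1.540826, 3.189932)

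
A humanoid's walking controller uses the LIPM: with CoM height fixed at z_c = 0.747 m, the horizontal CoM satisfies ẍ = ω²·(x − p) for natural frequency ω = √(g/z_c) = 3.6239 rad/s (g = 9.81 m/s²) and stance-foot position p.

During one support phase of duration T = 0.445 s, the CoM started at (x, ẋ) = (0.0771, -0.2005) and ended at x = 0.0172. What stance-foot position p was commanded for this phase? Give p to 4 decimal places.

p = 0.0315

ωT = 3.6239·0.445 = 1.612635; cosh(ωT) = 2.607688, sinh(ωT) = 2.408326
x(T) = p + (x₀−p)·cosh(ωT) + (ẋ₀/ω)·sinh(ωT) ⇒ p·(1 − cosh) = x(T) − x₀·cosh − (ẋ₀/ω)·sinh
numerator   = 0.0172 − (0.0771)·2.607688 − (-0.2005/3.6239)·2.408326 = -0.050607
denominator = 1 − 2.607688 = -1.607688
p = -0.050607 / -1.607688 = 0.0315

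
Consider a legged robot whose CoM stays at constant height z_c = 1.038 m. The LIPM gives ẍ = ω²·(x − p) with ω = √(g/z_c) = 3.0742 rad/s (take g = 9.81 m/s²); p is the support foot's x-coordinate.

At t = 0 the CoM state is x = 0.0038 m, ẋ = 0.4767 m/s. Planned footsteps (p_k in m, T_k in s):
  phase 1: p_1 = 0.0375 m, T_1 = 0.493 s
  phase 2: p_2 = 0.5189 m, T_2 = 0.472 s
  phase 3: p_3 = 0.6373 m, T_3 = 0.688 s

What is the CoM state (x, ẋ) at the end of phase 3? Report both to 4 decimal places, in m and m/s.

x = 1.3890, ẋ = 2.4001

phase 1: p=0.0375, T=0.493, ωT=1.515581, cosh=2.385872, sinh=2.166191; start (x,ẋ)=(0.003800, 0.476700) → end (x,ẋ)=(0.292996, 0.912927)
phase 2: p=0.5189, T=0.472, ωT=1.451022, cosh=2.250903, sinh=2.016572; start (x,ẋ)=(0.292996, 0.912927) → end (x,ẋ)=(0.609261, 0.654452)
phase 3: p=0.6373, T=0.688, ωT=2.115050, cosh=4.205312, sinh=4.084685; start (x,ẋ)=(0.609261, 0.654452) → end (x,ẋ)=(1.388958, 2.400088)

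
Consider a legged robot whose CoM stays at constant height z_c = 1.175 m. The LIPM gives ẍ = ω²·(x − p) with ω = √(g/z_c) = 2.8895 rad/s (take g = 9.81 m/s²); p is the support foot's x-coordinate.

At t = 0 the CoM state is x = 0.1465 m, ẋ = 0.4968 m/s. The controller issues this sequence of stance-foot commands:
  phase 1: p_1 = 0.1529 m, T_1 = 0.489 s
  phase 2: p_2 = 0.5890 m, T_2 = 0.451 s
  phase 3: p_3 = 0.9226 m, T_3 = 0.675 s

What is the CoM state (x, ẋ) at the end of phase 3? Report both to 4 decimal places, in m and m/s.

phase 1: p=0.1529, T=0.489, ωT=1.412965, cosh=2.175770, sinh=1.932350; start (x,ẋ)=(0.146500, 0.496800) → end (x,ẋ)=(0.471210, 1.045188)
phase 2: p=0.5890, T=0.451, ωT=1.303165, cosh=1.976299, sinh=1.704628; start (x,ẋ)=(0.471210, 1.045188) → end (x,ẋ)=(0.972808, 1.485424)
phase 3: p=0.9226, T=0.675, ωT=1.950413, cosh=3.586901, sinh=3.444686; start (x,ẋ)=(0.972808, 1.485424) → end (x,ẋ)=(2.873522, 5.827808)

x = 2.8735, ẋ = 5.8278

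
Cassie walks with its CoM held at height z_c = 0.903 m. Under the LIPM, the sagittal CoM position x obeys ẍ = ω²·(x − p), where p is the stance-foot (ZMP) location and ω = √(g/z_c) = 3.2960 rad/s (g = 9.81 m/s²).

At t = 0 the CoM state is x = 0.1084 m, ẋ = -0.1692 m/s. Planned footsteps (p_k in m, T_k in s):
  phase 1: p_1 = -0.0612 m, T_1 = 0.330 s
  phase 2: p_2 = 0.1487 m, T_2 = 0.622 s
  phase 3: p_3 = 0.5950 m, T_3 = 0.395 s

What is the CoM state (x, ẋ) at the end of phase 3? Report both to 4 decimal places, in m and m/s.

x = 1.7256, ẋ = 4.1423

phase 1: p=-0.0612, T=0.330, ωT=1.087680, cosh=1.652190, sinh=1.315192; start (x,ẋ)=(0.108400, -0.169200) → end (x,ẋ)=(0.151496, 0.455644)
phase 2: p=0.1487, T=0.622, ωT=2.050112, cosh=3.948746, sinh=3.820025; start (x,ẋ)=(0.151496, 0.455644) → end (x,ẋ)=(0.687827, 1.834427)
phase 3: p=0.5950, T=0.395, ωT=1.301920, cosh=1.974179, sinh=1.702170; start (x,ẋ)=(0.687827, 1.834427) → end (x,ẋ)=(1.725619, 4.142278)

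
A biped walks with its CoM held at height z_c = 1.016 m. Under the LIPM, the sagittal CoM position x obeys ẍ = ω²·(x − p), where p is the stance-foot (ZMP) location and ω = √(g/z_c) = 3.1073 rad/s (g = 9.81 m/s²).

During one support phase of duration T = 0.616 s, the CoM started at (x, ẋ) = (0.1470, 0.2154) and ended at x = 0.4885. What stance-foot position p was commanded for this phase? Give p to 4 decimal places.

p = 0.1017

ωT = 3.1073·0.616 = 1.914097; cosh(ωT) = 3.464143, sinh(ωT) = 3.316668
x(T) = p + (x₀−p)·cosh(ωT) + (ẋ₀/ω)·sinh(ωT) ⇒ p·(1 − cosh) = x(T) − x₀·cosh − (ẋ₀/ω)·sinh
numerator   = 0.4885 − (0.1470)·3.464143 − (0.2154/3.1073)·3.316668 = -0.250643
denominator = 1 − 3.464143 = -2.464143
p = -0.250643 / -2.464143 = 0.1017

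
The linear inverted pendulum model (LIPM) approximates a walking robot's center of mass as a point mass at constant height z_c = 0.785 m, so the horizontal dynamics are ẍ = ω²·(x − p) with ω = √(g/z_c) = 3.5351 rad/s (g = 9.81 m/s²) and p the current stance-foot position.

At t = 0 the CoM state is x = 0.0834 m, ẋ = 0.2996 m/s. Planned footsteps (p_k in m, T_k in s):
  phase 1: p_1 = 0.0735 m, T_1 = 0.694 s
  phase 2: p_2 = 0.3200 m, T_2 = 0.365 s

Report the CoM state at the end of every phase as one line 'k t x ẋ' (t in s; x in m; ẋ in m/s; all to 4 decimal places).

1 0.6940 0.6205 1.9566
2 1.0590 1.8369 5.6086

phase 1: p=0.0735, T=0.694, ωT=2.453359, cosh=5.856673, sinh=5.770669; start (x,ẋ)=(0.083400, 0.299600) → end (x,ẋ)=(0.620546, 1.956618)
phase 2: p=0.3200, T=0.365, ωT=1.290311, cosh=1.954552, sinh=1.679367; start (x,ẋ)=(0.620546, 1.956618) → end (x,ẋ)=(1.836933, 5.608570)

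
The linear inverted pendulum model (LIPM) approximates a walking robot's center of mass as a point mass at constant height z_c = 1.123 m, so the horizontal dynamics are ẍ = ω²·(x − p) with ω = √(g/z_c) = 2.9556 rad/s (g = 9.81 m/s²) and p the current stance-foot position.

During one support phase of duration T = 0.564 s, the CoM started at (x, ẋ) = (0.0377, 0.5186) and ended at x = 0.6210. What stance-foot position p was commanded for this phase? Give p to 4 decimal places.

p = -0.0399

ωT = 2.9556·0.564 = 1.666958; cosh(ωT) = 2.742428, sinh(ωT) = 2.553607
x(T) = p + (x₀−p)·cosh(ωT) + (ẋ₀/ω)·sinh(ωT) ⇒ p·(1 − cosh) = x(T) − x₀·cosh − (ẋ₀/ω)·sinh
numerator   = 0.6210 − (0.0377)·2.742428 − (0.5186/2.9556)·2.553607 = 0.069546
denominator = 1 − 2.742428 = -1.742428
p = 0.069546 / -1.742428 = -0.0399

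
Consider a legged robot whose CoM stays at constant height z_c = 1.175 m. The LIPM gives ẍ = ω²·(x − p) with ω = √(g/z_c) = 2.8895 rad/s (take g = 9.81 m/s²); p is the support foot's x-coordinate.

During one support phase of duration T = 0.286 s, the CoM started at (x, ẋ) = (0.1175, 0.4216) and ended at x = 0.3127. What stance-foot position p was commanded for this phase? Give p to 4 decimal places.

p = -0.0497

ωT = 2.8895·0.286 = 0.826397; cosh(ωT) = 1.361347, sinh(ωT) = 0.923724
x(T) = p + (x₀−p)·cosh(ωT) + (ẋ₀/ω)·sinh(ωT) ⇒ p·(1 − cosh) = x(T) − x₀·cosh − (ẋ₀/ω)·sinh
numerator   = 0.3127 − (0.1175)·1.361347 − (0.4216/2.8895)·0.923724 = 0.017963
denominator = 1 − 1.361347 = -0.361347
p = 0.017963 / -0.361347 = -0.0497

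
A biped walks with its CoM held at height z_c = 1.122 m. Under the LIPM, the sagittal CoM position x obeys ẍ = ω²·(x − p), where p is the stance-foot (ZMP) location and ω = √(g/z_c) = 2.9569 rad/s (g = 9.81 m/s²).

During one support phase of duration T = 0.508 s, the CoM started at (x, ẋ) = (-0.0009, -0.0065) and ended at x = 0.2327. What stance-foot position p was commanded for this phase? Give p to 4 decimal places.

ωT = 2.9569·0.508 = 1.502105; cosh(ωT) = 2.356897, sinh(ωT) = 2.134236
x(T) = p + (x₀−p)·cosh(ωT) + (ẋ₀/ω)·sinh(ωT) ⇒ p·(1 − cosh) = x(T) − x₀·cosh − (ẋ₀/ω)·sinh
numerator   = 0.2327 − (-0.0009)·2.356897 − (-0.0065/2.9569)·2.134236 = 0.239513
denominator = 1 − 2.356897 = -1.356897
p = 0.239513 / -1.356897 = -0.1765

p = -0.1765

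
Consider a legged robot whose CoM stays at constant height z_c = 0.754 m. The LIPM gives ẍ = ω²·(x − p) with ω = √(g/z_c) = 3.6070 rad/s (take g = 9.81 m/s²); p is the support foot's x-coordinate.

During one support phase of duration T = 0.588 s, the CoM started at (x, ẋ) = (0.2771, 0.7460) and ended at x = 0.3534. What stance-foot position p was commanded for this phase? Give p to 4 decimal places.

p = 0.5167

ωT = 3.6070·0.588 = 2.120916; cosh(ωT) = 4.229347, sinh(ωT) = 4.109425
x(T) = p + (x₀−p)·cosh(ωT) + (ẋ₀/ω)·sinh(ωT) ⇒ p·(1 − cosh) = x(T) − x₀·cosh − (ẋ₀/ω)·sinh
numerator   = 0.3534 − (0.2771)·4.229347 − (0.7460/3.6070)·4.109425 = -1.668464
denominator = 1 − 4.229347 = -3.229347
p = -1.668464 / -3.229347 = 0.5167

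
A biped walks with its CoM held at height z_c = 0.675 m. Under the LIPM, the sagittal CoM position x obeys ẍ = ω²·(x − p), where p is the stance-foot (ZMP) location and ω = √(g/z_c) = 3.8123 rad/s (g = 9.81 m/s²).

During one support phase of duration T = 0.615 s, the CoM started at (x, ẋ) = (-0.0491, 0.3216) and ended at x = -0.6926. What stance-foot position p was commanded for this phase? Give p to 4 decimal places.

ωT = 3.8123·0.615 = 2.344565; cosh(ωT) = 5.262309, sinh(ωT) = 5.166421
x(T) = p + (x₀−p)·cosh(ωT) + (ẋ₀/ω)·sinh(ωT) ⇒ p·(1 − cosh) = x(T) − x₀·cosh − (ẋ₀/ω)·sinh
numerator   = -0.6926 − (-0.0491)·5.262309 − (0.3216/3.8123)·5.166421 = -0.870052
denominator = 1 − 5.262309 = -4.262309
p = -0.870052 / -4.262309 = 0.2041

p = 0.2041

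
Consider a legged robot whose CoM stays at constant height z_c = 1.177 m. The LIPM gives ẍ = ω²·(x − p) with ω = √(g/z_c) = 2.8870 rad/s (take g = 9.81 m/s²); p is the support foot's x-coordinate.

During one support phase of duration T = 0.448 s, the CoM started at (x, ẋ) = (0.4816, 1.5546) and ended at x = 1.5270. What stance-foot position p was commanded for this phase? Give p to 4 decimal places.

p = 0.3380

ωT = 2.8870·0.448 = 1.293376; cosh(ωT) = 1.959707, sinh(ωT) = 1.685364
x(T) = p + (x₀−p)·cosh(ωT) + (ẋ₀/ω)·sinh(ωT) ⇒ p·(1 − cosh) = x(T) − x₀·cosh − (ẋ₀/ω)·sinh
numerator   = 1.5270 − (0.4816)·1.959707 − (1.5546/2.8870)·1.685364 = -0.324335
denominator = 1 − 1.959707 = -0.959707
p = -0.324335 / -0.959707 = 0.3380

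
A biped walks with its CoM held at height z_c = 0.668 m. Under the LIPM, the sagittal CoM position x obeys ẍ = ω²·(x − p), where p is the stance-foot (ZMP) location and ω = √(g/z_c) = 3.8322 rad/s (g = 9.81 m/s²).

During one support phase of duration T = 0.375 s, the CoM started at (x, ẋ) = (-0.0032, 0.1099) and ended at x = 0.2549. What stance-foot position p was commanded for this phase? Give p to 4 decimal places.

p = -0.1677

ωT = 3.8322·0.375 = 1.437075; cosh(ωT) = 2.222995, sinh(ωT) = 1.985373
x(T) = p + (x₀−p)·cosh(ωT) + (ẋ₀/ω)·sinh(ωT) ⇒ p·(1 − cosh) = x(T) − x₀·cosh − (ẋ₀/ω)·sinh
numerator   = 0.2549 − (-0.0032)·2.222995 − (0.1099/3.8322)·1.985373 = 0.205077
denominator = 1 − 2.222995 = -1.222995
p = 0.205077 / -1.222995 = -0.1677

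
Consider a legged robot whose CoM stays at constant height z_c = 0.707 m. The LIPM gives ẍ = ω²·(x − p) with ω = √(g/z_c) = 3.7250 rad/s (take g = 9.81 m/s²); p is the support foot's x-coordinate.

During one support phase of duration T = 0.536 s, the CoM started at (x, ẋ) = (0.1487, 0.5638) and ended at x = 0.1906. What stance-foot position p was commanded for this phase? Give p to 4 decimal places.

ωT = 3.7250·0.536 = 1.996600; cosh(ωT) = 3.749886, sinh(ωT) = 3.614090
x(T) = p + (x₀−p)·cosh(ωT) + (ẋ₀/ω)·sinh(ωT) ⇒ p·(1 − cosh) = x(T) − x₀·cosh − (ẋ₀/ω)·sinh
numerator   = 0.1906 − (0.1487)·3.749886 − (0.5638/3.7250)·3.614090 = -0.914021
denominator = 1 − 3.749886 = -2.749886
p = -0.914021 / -2.749886 = 0.3324

p = 0.3324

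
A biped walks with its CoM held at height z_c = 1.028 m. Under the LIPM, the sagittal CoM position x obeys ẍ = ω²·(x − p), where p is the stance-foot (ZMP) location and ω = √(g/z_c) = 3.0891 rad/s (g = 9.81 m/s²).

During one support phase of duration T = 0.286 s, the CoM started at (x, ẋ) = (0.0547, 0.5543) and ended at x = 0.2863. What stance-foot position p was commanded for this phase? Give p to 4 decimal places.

ωT = 3.0891·0.286 = 0.883483; cosh(ωT) = 1.416326, sinh(ωT) = 1.002985
x(T) = p + (x₀−p)·cosh(ωT) + (ẋ₀/ω)·sinh(ωT) ⇒ p·(1 − cosh) = x(T) − x₀·cosh − (ẋ₀/ω)·sinh
numerator   = 0.2863 − (0.0547)·1.416326 − (0.5543/3.0891)·1.002985 = 0.028854
denominator = 1 − 1.416326 = -0.416326
p = 0.028854 / -0.416326 = -0.0693

p = -0.0693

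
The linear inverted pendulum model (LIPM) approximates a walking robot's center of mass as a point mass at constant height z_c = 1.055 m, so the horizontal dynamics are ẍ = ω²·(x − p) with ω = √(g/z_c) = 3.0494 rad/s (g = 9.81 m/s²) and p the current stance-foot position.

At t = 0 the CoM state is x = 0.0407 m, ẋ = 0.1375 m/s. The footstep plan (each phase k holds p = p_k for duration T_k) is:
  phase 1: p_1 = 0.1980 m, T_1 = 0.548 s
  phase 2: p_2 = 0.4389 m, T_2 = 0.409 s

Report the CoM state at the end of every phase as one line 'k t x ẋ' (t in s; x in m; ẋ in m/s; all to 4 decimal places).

phase 1: p=0.1980, T=0.548, ωT=1.671071, cosh=2.752953, sinh=2.564908; start (x,ẋ)=(0.040700, 0.137500) → end (x,ẋ)=(-0.119386, -0.851780)
phase 2: p=0.4389, T=0.409, ωT=1.247205, cosh=1.883953, sinh=1.596646; start (x,ẋ)=(-0.119386, -0.851780) → end (x,ẋ)=(-1.058871, -4.322903)

1 0.5480 -0.1194 -0.8518
2 0.9570 -1.0589 -4.3229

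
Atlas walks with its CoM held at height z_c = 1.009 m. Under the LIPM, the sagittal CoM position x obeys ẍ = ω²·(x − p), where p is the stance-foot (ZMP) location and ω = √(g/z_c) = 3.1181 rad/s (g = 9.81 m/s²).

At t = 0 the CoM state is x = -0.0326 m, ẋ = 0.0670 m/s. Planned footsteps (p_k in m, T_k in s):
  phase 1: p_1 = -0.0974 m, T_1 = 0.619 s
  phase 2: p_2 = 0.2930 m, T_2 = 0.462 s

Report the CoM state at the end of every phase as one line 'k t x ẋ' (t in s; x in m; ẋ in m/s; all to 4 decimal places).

1 0.6190 0.2030 0.9171
2 1.0810 0.6786 1.4859

phase 1: p=-0.0974, T=0.619, ωT=1.930104, cosh=3.517680, sinh=3.372546; start (x,ẋ)=(-0.032600, 0.067000) → end (x,ẋ)=(0.203013, 0.917117)
phase 2: p=0.2930, T=0.462, ωT=1.440562, cosh=2.229932, sinh=1.993137; start (x,ẋ)=(0.203013, 0.917117) → end (x,ẋ)=(0.678571, 1.485858)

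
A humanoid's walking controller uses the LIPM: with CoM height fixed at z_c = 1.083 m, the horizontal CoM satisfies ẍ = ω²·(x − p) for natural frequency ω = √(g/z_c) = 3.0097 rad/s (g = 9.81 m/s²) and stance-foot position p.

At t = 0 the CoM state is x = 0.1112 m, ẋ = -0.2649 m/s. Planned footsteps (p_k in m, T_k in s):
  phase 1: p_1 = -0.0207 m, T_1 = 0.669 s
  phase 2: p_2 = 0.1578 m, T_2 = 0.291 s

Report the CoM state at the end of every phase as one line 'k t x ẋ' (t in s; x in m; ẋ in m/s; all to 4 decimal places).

1 0.6690 0.1583 0.4504
2 0.9600 0.3070 0.6360

phase 1: p=-0.0207, T=0.669, ωT=2.013489, cosh=3.811463, sinh=3.677941; start (x,ẋ)=(0.111200, -0.264900) → end (x,ẋ)=(0.158316, 0.450410)
phase 2: p=0.1578, T=0.291, ωT=0.875823, cosh=1.408684, sinh=0.992165; start (x,ẋ)=(0.158316, 0.450410) → end (x,ẋ)=(0.307008, 0.636028)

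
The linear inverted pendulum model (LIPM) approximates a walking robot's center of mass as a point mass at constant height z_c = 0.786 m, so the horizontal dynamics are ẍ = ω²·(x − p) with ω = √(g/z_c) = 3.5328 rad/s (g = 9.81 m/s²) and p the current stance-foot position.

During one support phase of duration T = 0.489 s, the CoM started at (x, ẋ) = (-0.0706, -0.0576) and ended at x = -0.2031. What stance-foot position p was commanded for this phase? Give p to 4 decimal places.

p = -0.0243

ωT = 3.5328·0.489 = 1.727539; cosh(ωT) = 2.902256, sinh(ωT) = 2.724535
x(T) = p + (x₀−p)·cosh(ωT) + (ẋ₀/ω)·sinh(ωT) ⇒ p·(1 − cosh) = x(T) − x₀·cosh − (ẋ₀/ω)·sinh
numerator   = -0.2031 − (-0.0706)·2.902256 − (-0.0576/3.5328)·2.724535 = 0.046221
denominator = 1 − 2.902256 = -1.902256
p = 0.046221 / -1.902256 = -0.0243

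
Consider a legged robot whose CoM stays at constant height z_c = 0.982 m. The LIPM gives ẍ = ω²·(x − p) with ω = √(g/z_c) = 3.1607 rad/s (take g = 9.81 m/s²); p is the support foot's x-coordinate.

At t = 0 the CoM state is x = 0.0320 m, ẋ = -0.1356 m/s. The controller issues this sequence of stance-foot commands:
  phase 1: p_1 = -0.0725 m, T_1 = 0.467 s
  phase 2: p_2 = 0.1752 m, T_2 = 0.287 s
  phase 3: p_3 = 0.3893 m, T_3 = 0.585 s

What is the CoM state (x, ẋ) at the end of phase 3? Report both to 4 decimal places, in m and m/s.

phase 1: p=-0.0725, T=0.467, ωT=1.476047, cosh=2.302077, sinh=2.073537; start (x,ẋ)=(0.032000, -0.135600) → end (x,ẋ)=(0.079108, 0.372714)
phase 2: p=0.1752, T=0.287, ωT=0.907121, cosh=1.440433, sinh=1.036748; start (x,ẋ)=(0.079108, 0.372714) → end (x,ẋ)=(0.159041, 0.221991)
phase 3: p=0.3893, T=0.585, ωT=1.849009, cosh=3.255458, sinh=3.098065; start (x,ẋ)=(0.159041, 0.221991) → end (x,ẋ)=(-0.142707, -1.532026)

x = -0.1427, ẋ = -1.5320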